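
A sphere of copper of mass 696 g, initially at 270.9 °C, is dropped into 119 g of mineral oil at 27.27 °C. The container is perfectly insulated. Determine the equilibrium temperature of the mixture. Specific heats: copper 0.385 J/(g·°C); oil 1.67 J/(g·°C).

|Q_copper| = |Q_oil|:
696×0.385×(270.9 − T) = 119×1.67×(T − 27.27)
267.96(270.9 − T) = 198.73(T − 27.27)
466.69 T = 78010  ⇒  T ≈ 167.16 °C

T_f ≈ 167.2 °C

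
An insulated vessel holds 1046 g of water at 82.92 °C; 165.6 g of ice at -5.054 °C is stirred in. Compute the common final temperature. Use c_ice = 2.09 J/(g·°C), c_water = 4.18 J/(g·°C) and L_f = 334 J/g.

T_f ≈ 60.3 °C

Energy balance with sensible and latent terms:
ice -5.054→0 °C: 165.6·2.09·5.054 = 1749.2; latent heat to melt: 165.6·334 = 55310; warm the meltwater: 692.21 T; water: 4372.3(T − 82.92)
5064.5 T = 362549 − 57060 = 305490
T ≈ 60.32 °C — above 0 °C, consistent with complete melting.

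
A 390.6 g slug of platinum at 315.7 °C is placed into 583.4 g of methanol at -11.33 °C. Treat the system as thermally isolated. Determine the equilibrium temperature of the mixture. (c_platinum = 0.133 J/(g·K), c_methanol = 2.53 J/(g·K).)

T_f is the heat-capacity-weighted average of the initial temperatures:
T_f = (51.95·315.7 + 1476·(-11.33)) / (51.95 + 1476)
    = -322.55 / 1528 ≈ -0.21 °C

T_f ≈ -0.2 °C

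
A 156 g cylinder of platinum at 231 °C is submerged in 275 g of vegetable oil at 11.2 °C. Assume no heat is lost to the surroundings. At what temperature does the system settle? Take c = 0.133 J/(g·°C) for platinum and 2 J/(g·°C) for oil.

T_f ≈ 19.2 °C

Heat lost by the platinum equals heat gained by the oil:
156×0.133×(231 − T) = 275×2×(T − 11.2)
20.75(231 − T) = 550(T − 11.2)
570.75 T = 10953  ⇒  T ≈ 19.19 °C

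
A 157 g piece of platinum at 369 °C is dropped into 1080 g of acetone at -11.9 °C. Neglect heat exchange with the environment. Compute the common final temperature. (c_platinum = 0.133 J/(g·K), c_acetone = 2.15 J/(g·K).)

T_f ≈ -8.5 °C

Net heat exchanged in the isolated system is zero:
157*0.133*(T − 369) + 1080*2.15*(T − (-11.9)) = 0
20.88(T − 369) + 2322(T − (-11.9)) = 0
(20.88 + 2322) T = 20.88*369 + 2322*(-11.9)
T = -19927 / 2342.9 = -8.51 °C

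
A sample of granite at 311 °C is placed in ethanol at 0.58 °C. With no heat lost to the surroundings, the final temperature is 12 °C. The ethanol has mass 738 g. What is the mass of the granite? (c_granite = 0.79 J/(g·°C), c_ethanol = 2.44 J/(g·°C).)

m ≈ 87.1 g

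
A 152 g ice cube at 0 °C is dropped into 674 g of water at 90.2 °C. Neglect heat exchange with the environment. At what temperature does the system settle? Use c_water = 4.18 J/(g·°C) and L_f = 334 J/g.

T_f ≈ 58.9 °C

Energy balance with sensible and latent terms:
fusion: m_ice L_f = 152×334 = 50768; meltwater 0→T: 152×4.18×T = 635.36 T; water: 2817.3(T − 90.2)
3452.7 T = 254122 − 50768 = 203354
T ≈ 58.90 °C — above 0 °C, consistent with complete melting.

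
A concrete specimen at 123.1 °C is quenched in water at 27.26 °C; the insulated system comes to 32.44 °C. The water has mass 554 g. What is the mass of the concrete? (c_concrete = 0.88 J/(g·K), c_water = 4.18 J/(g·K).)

m ≈ 150 g

|Q_concrete| = |Q_water|:
m·0.88·(123.1 − 32.44) = 554·4.18·(32.44 − 27.26)
79.78 m = 11995  ⇒  m ≈ 150.4 g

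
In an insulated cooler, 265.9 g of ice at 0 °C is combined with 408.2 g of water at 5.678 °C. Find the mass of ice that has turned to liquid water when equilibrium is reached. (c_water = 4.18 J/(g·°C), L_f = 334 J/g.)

m_melted ≈ 29 g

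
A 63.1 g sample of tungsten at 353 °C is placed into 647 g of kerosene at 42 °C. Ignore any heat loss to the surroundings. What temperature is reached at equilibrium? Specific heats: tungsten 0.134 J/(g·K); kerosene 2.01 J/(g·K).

T_f ≈ 44.0 °C

Energy conservation, ΣQ = 0:
63.1*0.134*(T − 353) + 647*2.01*(T − 42) = 0
8.455(T − 353) + 1300.5(T − 42) = 0
(8.455 + 1300.5) T = 8.455*353 + 1300.5*42
T = 57604 / 1308.9 = 44 °C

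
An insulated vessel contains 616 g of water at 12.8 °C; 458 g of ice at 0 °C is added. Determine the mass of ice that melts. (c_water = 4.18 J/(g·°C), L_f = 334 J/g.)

Heat available from the water dropping to 0 °C: 616×4.18×12.8 = 32958 J.
Fully melting the ice requires m_ice L_f = 458×334 = 152972 J.
Since 32958 < 152972 J, not all the ice melts; equilibrium is at 0 °C.
m_melt = 32958 / L_f = 98.68 g.

m_melted ≈ 98.7 g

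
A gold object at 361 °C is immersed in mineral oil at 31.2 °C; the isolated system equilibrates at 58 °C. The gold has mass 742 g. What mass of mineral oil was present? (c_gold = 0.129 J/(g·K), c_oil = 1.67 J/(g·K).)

Net heat exchanged in the isolated system is zero:
742×0.129×(58 − 361) + m×1.67×(58 − 31.2) = 0
44.76 m = 29003
m = 29003/44.76 ≈ 648 g

m ≈ 648 g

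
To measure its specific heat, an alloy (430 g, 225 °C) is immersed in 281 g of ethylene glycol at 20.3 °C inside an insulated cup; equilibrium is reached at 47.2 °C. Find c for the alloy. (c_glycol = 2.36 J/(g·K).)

c ≈ 0.233 J/(g·K)

Net heat exchanged in the isolated system is zero:
430·c·(47.2 − 225) + 281·2.36·(47.2 − 20.3) = 0
-76454 c = -17839
c = -17839/-76454 ≈ 0.2333 J/(g·K)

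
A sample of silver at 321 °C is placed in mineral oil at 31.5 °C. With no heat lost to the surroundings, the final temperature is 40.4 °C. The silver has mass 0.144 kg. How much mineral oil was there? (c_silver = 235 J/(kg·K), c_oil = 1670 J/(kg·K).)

m ≈ 0.639 kg

|Q_silver| = |Q_oil|:
0.144·235·(321 − 40.4) = m·1670·(40.4 − 31.5)
14863 m = 9495.5  ⇒  m ≈ 0.6389 kg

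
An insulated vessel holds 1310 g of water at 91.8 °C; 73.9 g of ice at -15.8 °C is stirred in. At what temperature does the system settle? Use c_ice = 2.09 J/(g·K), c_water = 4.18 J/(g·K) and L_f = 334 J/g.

T_f ≈ 82.2 °C

Net heat exchanged in the isolated system is zero:
ice -15.8→0 °C: 73.9×2.09×15.8 = 2440.3; latent heat to melt: 73.9×334 = 24683; meltwater 0→T: 73.9×4.18×T = 308.9 T; water cools: 1310×4.18×(T − 91.8) = 5475.8(T − 91.8)
5784.7 T = 502678 − 27123 = 475556
T ≈ 82.21 °C. Since T > 0 °C, the all-ice-melts assumption holds.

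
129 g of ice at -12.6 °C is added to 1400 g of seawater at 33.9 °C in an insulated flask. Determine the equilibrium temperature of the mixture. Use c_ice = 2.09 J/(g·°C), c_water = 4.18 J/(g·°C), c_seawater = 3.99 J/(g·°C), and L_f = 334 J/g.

T_f ≈ 23.3 °C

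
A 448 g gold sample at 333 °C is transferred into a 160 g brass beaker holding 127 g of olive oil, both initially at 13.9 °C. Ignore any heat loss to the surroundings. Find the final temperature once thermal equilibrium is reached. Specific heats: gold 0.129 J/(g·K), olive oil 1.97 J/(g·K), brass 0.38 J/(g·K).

Energy conservation, ΣQ = 0:
448·0.129·(T − 333) + 127·1.97·(T − 13.9) + 160·0.38·(T − 13.9) = 0
57.79(T − 333) + 250.19(T − 13.9) + 60.8(T − 13.9) = 0
(57.79 + 250.19 + 60.8) T = 57.79·333 + 250.19·13.9 + 60.8·13.9
T = 23567/368.78 ≈ 63.91 °C

T_f ≈ 63.9 °C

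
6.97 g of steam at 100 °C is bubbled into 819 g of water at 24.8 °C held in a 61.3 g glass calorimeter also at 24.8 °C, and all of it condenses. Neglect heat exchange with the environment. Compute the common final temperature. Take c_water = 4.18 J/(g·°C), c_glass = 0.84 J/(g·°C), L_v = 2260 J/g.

T_f ≈ 29.9 °C

Taking heat into each body as positive, Σ m c ΔT = 0:
latent heat released on condensation: 6.97×2260 = 15752
  condensed water 100 °C→T: 29.13(T − 100)
  water warms: 819×4.18×(T − 24.8) = 3423.4(T − 24.8)
  glass cup: 61.3×0.84×(T − 24.8) = 51.49(T − 24.8)
3504 T = 15752 + 2913.5 + 86178 = 104843
T ≈ 29.92 °C — below 100 °C, confirming all the steam condensed.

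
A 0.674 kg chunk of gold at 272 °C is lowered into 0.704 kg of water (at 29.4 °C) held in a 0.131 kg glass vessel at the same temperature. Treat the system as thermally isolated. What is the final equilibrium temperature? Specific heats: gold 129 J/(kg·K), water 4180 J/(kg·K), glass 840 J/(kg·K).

T_f ≈ 36.1 °C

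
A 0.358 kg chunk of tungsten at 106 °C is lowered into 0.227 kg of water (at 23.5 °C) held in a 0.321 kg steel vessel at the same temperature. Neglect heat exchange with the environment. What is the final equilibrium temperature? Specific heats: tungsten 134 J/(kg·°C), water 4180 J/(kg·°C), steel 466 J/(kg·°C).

T_f ≈ 27.0 °C

Energy conservation, ΣQ = 0:
0.358*134*(T − 106) + 0.227*4180*(T − 23.5) + 0.321*466*(T − 23.5) = 0
47.97(T − 106) + 948.86(T − 23.5) + 149.59(T − 23.5) = 0
(47.97 + 948.86 + 149.59) T = 47.97*106 + 948.86*23.5 + 149.59*23.5
T ≈ 26.95 °C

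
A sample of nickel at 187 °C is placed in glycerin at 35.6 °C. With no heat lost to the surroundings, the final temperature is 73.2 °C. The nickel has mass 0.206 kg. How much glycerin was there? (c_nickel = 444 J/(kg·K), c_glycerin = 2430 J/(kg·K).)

Heat lost by the nickel = heat gained by the glycerin:
0.206·444·(187 − 73.2) = m·2430·(73.2 − 35.6)
91368 m = 10409  ⇒  m ≈ 0.1139 kg

m ≈ 0.114 kg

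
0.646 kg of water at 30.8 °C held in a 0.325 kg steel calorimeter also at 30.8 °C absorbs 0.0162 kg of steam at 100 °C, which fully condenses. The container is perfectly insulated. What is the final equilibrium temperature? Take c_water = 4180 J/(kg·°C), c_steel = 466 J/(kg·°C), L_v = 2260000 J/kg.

Let T be the final temperature. ΣQ_i = 0:
latent heat released on condensation: 0.0162×2260000 = 36612
  condensed water 100 °C→T: 67.72(T − 100)
  original water: 2700.3(T − 30.8)
  steel cup: 0.325×466×(T − 30.8) = 151.45(T − 30.8)
2919.4 T = 36612 + 6771.6 + 87833 = 131217
T ≈ 44.95 °C (< 100 °C, so full condensation is consistent).

T_f ≈ 44.9 °C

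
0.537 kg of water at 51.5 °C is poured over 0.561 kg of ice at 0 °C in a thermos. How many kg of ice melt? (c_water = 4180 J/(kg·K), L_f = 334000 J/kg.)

Cooling the water to 0 °C releases 0.537·4180·51.5 = 115600 J.
Melting all 0.561 kg of ice would need 0.561·334000 = 187374 J.
That's not enough to melt it all — equilibrium is at 0 °C with ice remaining.
m_melt = 115600 / L_f = 0.3461 kg.

m_melted ≈ 0.346 kg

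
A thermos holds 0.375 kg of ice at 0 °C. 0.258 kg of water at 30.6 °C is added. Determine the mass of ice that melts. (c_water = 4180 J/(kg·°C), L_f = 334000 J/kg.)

Water can give up m c ΔT = 0.258×4180×30.6 = 33000 J before reaching 0 °C.
Fully melting the ice requires m_ice L_f = 0.375×334000 = 125250 J.
Since 33000 < 125250 J, not all the ice melts; equilibrium is at 0 °C.
Mass melted = 33000/334000 ≈ 0.0988 kg.

m_melted ≈ 0.0988 kg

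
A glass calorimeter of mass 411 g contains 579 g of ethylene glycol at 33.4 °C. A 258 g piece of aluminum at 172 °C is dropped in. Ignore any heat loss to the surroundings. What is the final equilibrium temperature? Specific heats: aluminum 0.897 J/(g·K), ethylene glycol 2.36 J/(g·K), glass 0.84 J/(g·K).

T_f ≈ 49.9 °C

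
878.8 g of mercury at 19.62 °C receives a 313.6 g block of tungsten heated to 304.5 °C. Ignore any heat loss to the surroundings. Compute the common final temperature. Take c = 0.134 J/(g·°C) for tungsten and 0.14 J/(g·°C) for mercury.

Energy conservation, ΣQ = 0:
313.6*0.134*(T − 304.5) + 878.8*0.14*(T − 19.62) = 0
(42.02 + 123.03) T = 42.02*304.5 + 123.03*19.62
T = 15210 / 165.05 = 92.1 °C

T_f ≈ 92.1 °C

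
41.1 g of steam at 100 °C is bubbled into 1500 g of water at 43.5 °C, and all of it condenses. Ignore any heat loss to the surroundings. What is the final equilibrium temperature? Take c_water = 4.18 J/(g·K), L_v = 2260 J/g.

Net heat exchanged in the isolated system is zero:
condense steam: −41.1·2260 = −92886; condensate cools 100→T: 41.1·4.18·(T − 100) = 171.8(T − 100); original water: 6270(T − 43.5)
6441.8 T = 92886 + 17180 + 272745 = 382811
T ≈ 59.43 °C, under the boiling point, so the assumption holds.

T_f ≈ 59.4 °C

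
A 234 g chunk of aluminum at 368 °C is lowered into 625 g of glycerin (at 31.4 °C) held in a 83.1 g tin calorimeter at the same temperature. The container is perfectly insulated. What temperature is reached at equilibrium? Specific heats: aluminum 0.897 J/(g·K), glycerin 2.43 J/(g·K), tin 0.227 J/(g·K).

T_f ≈ 71.8 °C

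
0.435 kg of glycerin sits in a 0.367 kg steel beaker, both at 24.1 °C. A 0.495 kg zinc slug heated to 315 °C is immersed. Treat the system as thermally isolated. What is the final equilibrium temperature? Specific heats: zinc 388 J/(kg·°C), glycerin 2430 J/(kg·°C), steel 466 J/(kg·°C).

T_f ≈ 63.4 °C

Conservation of energy gives ΣQ = 0:
0.495·388·(T − 315) + 0.435·2430·(T − 24.1) + 0.367·466·(T − 24.1) = 0
(192.06 + 1057 + 171.02) T = 192.06·315 + 1057·24.1 + 171.02·24.1
T = 90095 / 1420.1 = 63.4 °C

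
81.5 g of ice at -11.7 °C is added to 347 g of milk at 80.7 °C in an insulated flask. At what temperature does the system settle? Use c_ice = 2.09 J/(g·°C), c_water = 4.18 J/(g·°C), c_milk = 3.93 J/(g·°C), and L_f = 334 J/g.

T_f ≈ 47.4 °C

Energy conservation, ΣQ = 0:
ice -11.7→0 °C: 81.5×2.09×11.7 = 1992.9; latent heat to melt: 81.5×334 = 27221; meltwater 0→T: 81.5×4.18×T = 340.67 T; milk: 1363.7(T − 80.7)
1704.4 T = 110051 − 29214 = 80837
T ≈ 47.43 °C. Since T > 0 °C, the all-ice-melts assumption holds.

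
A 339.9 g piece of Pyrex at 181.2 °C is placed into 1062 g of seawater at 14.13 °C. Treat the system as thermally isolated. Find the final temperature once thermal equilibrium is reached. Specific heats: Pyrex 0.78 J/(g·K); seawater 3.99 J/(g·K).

T_f ≈ 24.0 °C

T_f = Σ m_i c_i T_i / Σ m_i c_i:
T_f = (265.12·181.2 + 4237.4·14.13) / (265.12 + 4237.4)
    = 107914 / 4502.5 ≈ 23.97 °C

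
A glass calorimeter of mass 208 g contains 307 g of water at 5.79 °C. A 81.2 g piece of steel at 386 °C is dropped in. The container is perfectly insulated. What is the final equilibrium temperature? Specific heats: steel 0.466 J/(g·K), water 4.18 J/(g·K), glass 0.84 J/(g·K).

T_f ≈ 15.4 °C

With ΣQ=0 the equilibrium temperature is the m·c-weighted mean:
T_f = (37.84×386 + 1283.3×5.79 + 174.72×5.79) / (37.84 + 1283.3 + 174.72)
    = 23048 / 1495.8 ≈ 15.41 °C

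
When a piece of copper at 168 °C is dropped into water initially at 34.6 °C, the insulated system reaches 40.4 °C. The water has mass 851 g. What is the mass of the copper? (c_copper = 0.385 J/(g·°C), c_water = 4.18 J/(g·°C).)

m ≈ 420 g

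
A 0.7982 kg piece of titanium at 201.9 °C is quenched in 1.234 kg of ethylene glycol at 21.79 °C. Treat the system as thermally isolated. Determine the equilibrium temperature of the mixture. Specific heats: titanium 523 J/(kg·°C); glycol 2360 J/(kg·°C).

T_f ≈ 44.4 °C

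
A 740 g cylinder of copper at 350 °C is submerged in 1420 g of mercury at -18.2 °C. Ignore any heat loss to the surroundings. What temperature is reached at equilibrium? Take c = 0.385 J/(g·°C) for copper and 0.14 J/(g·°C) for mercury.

Conservation of energy gives ΣQ = 0:
740·0.385·(T − 350) + 1420·0.14·(T − (-18.2)) = 0
284.9(T − 350) + 198.8(T − (-18.2)) = 0
(284.9 + 198.8) T = 284.9·350 + 198.8·(-18.2)
T ≈ 198.67 °C

T_f ≈ 198.7 °C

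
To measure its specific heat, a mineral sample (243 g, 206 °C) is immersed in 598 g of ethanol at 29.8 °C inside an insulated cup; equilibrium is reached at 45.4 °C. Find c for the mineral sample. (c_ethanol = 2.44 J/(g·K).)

c ≈ 0.583 J/(g·K)

Let T be the final temperature. ΣQ_i = 0:
243×c×(45.4 − 206) + 598×2.44×(45.4 − 29.8) = 0
-39026 c = -22762
c = -22762/-39026 ≈ 0.5833 J/(g·K)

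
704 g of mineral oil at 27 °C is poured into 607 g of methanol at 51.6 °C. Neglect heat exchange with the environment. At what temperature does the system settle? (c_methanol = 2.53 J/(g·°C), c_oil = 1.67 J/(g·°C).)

T_f ≈ 40.9 °C

Taking heat into each body as positive, Σ m c ΔT = 0:
607*2.53*(T − 51.6) + 704*1.67*(T − 27) = 0
1535.7(T − 51.6) + 1175.7(T − 27) = 0
(1535.7 + 1175.7) T = 1535.7*51.6 + 1175.7*27
T ≈ 40.93 °C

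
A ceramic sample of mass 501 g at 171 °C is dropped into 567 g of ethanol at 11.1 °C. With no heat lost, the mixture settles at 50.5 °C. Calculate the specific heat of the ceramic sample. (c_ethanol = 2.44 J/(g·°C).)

c ≈ 0.903 J/(g·°C)

Taking heat into each body as positive, Σ m c ΔT = 0:
501×c×(50.5 − 171) + 567×2.44×(50.5 − 11.1) = 0
-60370 c = -54509
c = -54509/-60370 ≈ 0.9029 J/(g·°C)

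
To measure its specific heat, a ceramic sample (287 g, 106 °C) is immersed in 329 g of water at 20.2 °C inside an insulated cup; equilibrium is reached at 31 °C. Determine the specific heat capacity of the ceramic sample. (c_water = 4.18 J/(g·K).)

Net heat exchanged in the isolated system is zero:
287×c×(31 − 106) + 329×4.18×(31 − 20.2) = 0
-21525 c = -14852
c = -14852/-21525 ≈ 0.69 J/(g·K)

c ≈ 0.69 J/(g·K)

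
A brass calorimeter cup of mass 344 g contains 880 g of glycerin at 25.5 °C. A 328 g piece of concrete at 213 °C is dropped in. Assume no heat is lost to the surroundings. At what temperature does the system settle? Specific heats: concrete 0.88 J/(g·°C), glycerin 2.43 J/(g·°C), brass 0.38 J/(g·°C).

T_f ≈ 46.7 °C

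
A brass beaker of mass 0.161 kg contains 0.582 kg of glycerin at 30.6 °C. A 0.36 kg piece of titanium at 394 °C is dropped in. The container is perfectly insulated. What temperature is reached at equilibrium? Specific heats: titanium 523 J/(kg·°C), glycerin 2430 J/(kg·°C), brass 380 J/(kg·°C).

T_f ≈ 71.7 °C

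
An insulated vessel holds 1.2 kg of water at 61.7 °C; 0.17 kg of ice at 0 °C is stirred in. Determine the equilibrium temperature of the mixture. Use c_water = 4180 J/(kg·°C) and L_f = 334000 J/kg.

T_f ≈ 44.1 °C

Energy conservation, ΣQ = 0:
melt ice: 0.17·334000 = 56780; warm the meltwater: 710.6 T; water: 5016(T − 61.7)
5726.6 T = 309487 − 56780 = 252707
T ≈ 44.13 °C. Since T > 0 °C, the all-ice-melts assumption holds.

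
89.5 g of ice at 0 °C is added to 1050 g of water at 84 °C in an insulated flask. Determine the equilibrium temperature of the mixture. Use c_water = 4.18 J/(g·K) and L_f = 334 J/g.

T_f ≈ 71.1 °C

Sum of m c ΔT and latent-heat terms is zero:
melt ice: 89.5·334 = 29893
  meltwater 0→T: 89.5·4.18·T = 374.11 T
  water: 4389(T − 84)
4763.1 T = 368676 − 29893 = 338783
T ≈ 71.13 °C (positive, so assuming full melt was valid).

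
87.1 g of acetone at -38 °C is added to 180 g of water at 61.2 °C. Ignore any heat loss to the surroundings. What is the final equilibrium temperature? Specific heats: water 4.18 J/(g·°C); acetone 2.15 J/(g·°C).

With ΣQ=0 the equilibrium temperature is the m·c-weighted mean:
T_f = (752.4×61.2 + 187.26×(-38)) / (752.4 + 187.26)
    = 38931 / 939.66 ≈ 41.43 °C

T_f ≈ 41.4 °C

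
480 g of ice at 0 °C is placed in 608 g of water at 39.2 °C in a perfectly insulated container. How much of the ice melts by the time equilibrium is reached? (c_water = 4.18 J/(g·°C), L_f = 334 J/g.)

Water can give up m c ΔT = 608·4.18·39.2 = 99624 J before reaching 0 °C.
Melting all 480 g of ice would need 480·334 = 160320 J.
99624 J < 160320 J, so only part of the ice melts and the system sits at 0 °C.
m_melt = 99624 / L_f = 298.3 g.

m_melted ≈ 298 g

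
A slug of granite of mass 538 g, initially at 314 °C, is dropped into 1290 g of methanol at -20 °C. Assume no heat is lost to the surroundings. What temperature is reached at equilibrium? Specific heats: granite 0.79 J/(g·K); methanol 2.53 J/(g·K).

|Q_granite| = |Q_methanol|:
538×0.79×(314 − T) = 1290×2.53×(T − (-20))
425.02(314 − T) = 3263.7(T − (-20))
3688.7 T = 68182  ⇒  T ≈ 18.48 °C

T_f ≈ 18.5 °C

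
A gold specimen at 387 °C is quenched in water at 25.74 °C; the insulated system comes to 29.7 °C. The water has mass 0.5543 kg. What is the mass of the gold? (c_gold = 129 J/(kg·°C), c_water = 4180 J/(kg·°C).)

m ≈ 0.199 kg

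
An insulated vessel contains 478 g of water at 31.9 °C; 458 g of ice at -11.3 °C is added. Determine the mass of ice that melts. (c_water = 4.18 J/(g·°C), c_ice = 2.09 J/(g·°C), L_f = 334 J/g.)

m_melted ≈ 158 g

Cooling the water to 0 °C releases 478·4.18·31.9 = 63737 J.
Of that, 458·2.09·11.3 = 10817 J goes to bring the ice to 0 °C, leaving 52921 J.
Melting all 458 g of ice would need 458·334 = 152972 J.
Since 52921 < 152972 J, not all the ice melts; equilibrium is at 0 °C.
m_melt = 52921 / L_f = 158.4 g.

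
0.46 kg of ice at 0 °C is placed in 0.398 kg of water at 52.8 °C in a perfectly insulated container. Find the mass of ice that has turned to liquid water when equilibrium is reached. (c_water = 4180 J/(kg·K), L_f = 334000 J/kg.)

Water can give up m c ΔT = 0.398×4180×52.8 = 87840 J before reaching 0 °C.
Fully melting the ice requires m_ice L_f = 0.46×334000 = 153640 J.
Since 87840 < 153640 J, not all the ice melts; equilibrium is at 0 °C.
Mass melted = 87840/334000 ≈ 0.263 kg.

m_melted ≈ 0.263 kg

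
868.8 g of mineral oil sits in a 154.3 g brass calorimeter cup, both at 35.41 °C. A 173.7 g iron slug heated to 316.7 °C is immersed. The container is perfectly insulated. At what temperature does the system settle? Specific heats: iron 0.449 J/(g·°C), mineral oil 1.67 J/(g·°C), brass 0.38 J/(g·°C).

T_f ≈ 49.2 °C

Energy conservation, ΣQ = 0:
173.7·0.449·(T − 316.7) + 868.8·1.67·(T − 35.41) + 154.3·0.38·(T − 35.41) = 0
(77.99 + 1450.9 + 58.63) T = 77.99·316.7 + 1450.9·35.41 + 58.63·35.41
T = 78152 / 1587.5 = 49.2 °C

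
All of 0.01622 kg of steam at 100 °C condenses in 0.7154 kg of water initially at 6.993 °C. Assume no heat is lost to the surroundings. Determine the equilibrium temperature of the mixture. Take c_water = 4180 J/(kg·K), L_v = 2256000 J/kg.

Let T be the final temperature. ΣQ_i = 0:
condense steam: −0.01622·2256000 = −36592; condensed water 100 °C→T: 67.8(T − 100); water warms: 0.7154·4180·(T − 6.993) = 2990.4(T − 6.993)
3058.2 T = 36592 + 6780 + 20912 = 64284
T ≈ 21.02 °C (< 100 °C, so full condensation is consistent).

T_f ≈ 21.0 °C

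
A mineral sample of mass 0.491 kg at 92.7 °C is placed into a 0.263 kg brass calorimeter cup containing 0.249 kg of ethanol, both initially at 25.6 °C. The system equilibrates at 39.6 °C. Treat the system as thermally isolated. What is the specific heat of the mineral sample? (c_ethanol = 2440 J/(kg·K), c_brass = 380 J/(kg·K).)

Let T be the final temperature. ΣQ_i = 0:
0.491·c·(39.6 − 92.7) + 0.249·2440·(39.6 − 25.6) + 0.263·380·(39.6 − 25.6) = 0
-26.07 c = -9905
c = -9905/-26.07 ≈ 379.9 J/(kg·K)

c ≈ 380 J/(kg·K)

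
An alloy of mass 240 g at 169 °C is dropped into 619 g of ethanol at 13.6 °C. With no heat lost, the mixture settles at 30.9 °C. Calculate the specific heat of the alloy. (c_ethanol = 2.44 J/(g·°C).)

Setting the total heat transfer to zero:
240·c·(30.9 − 169) + 619·2.44·(30.9 − 13.6) = 0
-33144 c = -26129
c = -26129/-33144 ≈ 0.7884 J/(g·°C)

c ≈ 0.788 J/(g·°C)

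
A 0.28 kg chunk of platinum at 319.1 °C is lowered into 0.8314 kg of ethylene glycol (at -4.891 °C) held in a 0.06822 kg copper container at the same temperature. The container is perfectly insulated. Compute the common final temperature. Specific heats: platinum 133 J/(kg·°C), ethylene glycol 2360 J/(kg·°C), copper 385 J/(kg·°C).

T_f ≈ 1.1 °C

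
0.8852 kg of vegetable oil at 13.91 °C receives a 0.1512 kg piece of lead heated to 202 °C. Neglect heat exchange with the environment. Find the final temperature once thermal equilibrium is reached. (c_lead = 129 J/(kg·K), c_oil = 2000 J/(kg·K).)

Set heat shed by the hot body equal to heat absorbed by the cold body:
0.1512×129×(202 − T) = 0.8852×2000×(T − 13.91)
19.5(202 − T) = 1770.4(T − 13.91)
1789.9 T = 28566  ⇒  T ≈ 15.96 °C

T_f ≈ 16.0 °C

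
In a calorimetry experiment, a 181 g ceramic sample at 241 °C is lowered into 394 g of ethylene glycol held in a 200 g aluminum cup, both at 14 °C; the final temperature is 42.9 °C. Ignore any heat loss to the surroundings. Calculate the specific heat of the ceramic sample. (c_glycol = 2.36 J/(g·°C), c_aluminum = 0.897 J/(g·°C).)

c ≈ 0.894 J/(g·°C)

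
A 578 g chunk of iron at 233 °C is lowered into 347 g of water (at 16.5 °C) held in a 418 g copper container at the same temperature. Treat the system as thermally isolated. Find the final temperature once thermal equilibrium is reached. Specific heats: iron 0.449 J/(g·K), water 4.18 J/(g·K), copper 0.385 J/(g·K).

T_f ≈ 46.5 °C

Conservation of energy gives ΣQ = 0:
578*0.449*(T − 233) + 347*4.18*(T − 16.5) + 418*0.385*(T − 16.5) = 0
259.52(T − 233) + 1450.5(T − 16.5) + 160.93(T − 16.5) = 0
1870.9 T = 87057
T = 87057/1870.9 ≈ 46.53 °C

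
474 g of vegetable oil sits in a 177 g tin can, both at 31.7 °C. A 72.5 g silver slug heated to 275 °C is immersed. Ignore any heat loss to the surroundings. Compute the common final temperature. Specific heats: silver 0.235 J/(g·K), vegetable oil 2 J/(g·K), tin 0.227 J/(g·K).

Energy conservation, ΣQ = 0:
72.5·0.235·(T − 275) + 474·2·(T − 31.7) + 177·0.227·(T − 31.7) = 0
(17.04 + 948 + 40.18) T = 17.04·275 + 948·31.7 + 40.18·31.7
T = 36011 / 1005.2 = 35.8 °C

T_f ≈ 35.8 °C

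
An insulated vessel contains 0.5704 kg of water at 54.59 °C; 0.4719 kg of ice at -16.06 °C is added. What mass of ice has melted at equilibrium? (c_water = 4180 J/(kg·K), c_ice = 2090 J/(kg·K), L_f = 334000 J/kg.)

m_melted ≈ 0.342 kg

Water can give up m c ΔT = 0.5704×4180×54.59 = 130157 J before reaching 0 °C.
Of that, 0.4719×2090×16.06 = 15840 J goes to bring the ice to 0 °C, leaving 114318 J.
Melting all 0.4719 kg of ice would need 0.4719×334000 = 157615 J.
Since 114318 < 157615 J, not all the ice melts; equilibrium is at 0 °C.
m_melted×334000 = 114318  ⇒  m_melted ≈ 0.3423 kg.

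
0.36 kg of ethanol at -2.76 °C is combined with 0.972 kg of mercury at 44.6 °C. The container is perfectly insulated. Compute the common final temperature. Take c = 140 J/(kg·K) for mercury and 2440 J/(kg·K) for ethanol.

T_f ≈ 3.6 °C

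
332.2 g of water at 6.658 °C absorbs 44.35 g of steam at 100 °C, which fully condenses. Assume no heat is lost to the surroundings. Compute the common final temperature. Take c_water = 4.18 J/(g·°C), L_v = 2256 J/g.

T_f ≈ 81.2 °C

Heat gained plus heat lost sum to zero:
condense steam: −44.35·2256 = −100054; condensed water 100 °C→T: 185.38(T − 100); water warms: 332.2·4.18·(T − 6.658) = 1388.6(T − 6.658)
1574 T = 100054 + 18538 + 9245.3 = 127837
T ≈ 81.22 °C, under the boiling point, so the assumption holds.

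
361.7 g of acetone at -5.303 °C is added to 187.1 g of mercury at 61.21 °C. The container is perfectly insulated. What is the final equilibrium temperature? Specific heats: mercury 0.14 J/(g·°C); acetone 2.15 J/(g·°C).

T_f = Σ m_i c_i T_i / Σ m_i c_i:
T_f = (26.19*61.21 + 777.65*(-5.303)) / (26.19 + 777.65)
    = -2520.6 / 803.85 ≈ -3.14 °C

T_f ≈ -3.1 °C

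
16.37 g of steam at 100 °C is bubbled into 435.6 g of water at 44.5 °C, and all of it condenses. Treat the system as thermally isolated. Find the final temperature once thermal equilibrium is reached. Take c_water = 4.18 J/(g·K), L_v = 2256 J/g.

T_f ≈ 66.1 °C

Energy conservation, ΣQ = 0:
latent heat released on condensation: 16.37×2256 = 36931
  condensed water 100 °C→T: 68.43(T − 100)
  original water: 1820.8(T − 44.5)
1889.2 T = 36931 + 6842.7 + 81026 = 124799
T ≈ 66.06 °C, under the boiling point, so the assumption holds.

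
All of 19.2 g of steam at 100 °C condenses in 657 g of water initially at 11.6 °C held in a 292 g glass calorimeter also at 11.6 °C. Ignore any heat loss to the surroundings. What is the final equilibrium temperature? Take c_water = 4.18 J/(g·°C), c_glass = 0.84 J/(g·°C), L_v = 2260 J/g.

T_f ≈ 28.0 °C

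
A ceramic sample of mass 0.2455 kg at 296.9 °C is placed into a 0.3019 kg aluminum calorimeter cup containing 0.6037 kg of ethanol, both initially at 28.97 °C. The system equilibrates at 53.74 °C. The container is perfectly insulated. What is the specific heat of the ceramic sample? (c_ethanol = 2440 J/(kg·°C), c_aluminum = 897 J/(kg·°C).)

c ≈ 724 J/(kg·°C)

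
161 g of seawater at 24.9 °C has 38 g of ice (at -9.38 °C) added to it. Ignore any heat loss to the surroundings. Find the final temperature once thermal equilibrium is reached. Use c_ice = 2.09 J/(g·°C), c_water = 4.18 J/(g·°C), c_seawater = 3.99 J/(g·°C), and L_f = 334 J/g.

Let T be the final temperature. ΣQ_i = 0:
warm ice to 0 °C: 38·2.09·(0 − (-9.38)) = 744.96; fusion: m_ice L_f = 38·334 = 12692; warm the meltwater: 158.84 T; seawater: 642.39(T − 24.9)
801.23 T = 15996 − 13437 = 2558.6
T ≈ 3.19 °C — above 0 °C, consistent with complete melting.

T_f ≈ 3.2 °C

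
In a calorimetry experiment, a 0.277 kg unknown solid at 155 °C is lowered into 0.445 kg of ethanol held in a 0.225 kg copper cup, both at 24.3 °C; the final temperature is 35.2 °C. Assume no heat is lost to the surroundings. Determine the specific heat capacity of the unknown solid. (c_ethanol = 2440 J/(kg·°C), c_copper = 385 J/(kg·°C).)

Heat gained plus heat lost sum to zero:
0.277·c·(35.2 − 155) + 0.445·2440·(35.2 − 24.3) + 0.225·385·(35.2 − 24.3) = 0
-33.18 c = -12779
c = -12779/-33.18 ≈ 385.1 J/(kg·°C)

c ≈ 385 J/(kg·°C)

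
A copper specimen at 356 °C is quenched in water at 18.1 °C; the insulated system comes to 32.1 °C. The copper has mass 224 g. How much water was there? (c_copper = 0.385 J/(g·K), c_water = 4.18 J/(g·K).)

Heat lost by the copper = heat gained by the water:
224×0.385×(356 − 32.1) = m×4.18×(32.1 − 18.1)
58.52 m = 27933  ⇒  m ≈ 477.3 g

m ≈ 477 g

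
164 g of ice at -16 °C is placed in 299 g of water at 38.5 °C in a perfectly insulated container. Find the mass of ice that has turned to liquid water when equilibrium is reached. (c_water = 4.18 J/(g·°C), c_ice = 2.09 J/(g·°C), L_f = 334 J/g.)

Water can give up m c ΔT = 299×4.18×38.5 = 48118 J before reaching 0 °C.
Of that, 164×2.09×16 = 5484.2 J goes to bring the ice to 0 °C, leaving 42634 J.
To melt every bit of ice: 164×334 = 54776 J.
That's not enough to melt it all — equilibrium is at 0 °C with ice remaining.
m_melted×334 = 42634  ⇒  m_melted ≈ 127.6 g.

m_melted ≈ 128 g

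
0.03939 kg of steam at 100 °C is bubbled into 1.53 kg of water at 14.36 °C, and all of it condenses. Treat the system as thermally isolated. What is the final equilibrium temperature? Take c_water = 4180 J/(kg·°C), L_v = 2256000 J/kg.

T_f ≈ 30.1 °C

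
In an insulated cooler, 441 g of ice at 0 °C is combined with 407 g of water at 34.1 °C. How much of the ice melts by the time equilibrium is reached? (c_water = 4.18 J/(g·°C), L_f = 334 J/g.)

m_melted ≈ 174 g

Heat available from the water dropping to 0 °C: 407×4.18×34.1 = 58013 J.
Melting all 441 g of ice would need 441×334 = 147294 J.
58013 J < 147294 J, so only part of the ice melts and the system sits at 0 °C.
Mass melted = 58013/334 ≈ 173.7 g.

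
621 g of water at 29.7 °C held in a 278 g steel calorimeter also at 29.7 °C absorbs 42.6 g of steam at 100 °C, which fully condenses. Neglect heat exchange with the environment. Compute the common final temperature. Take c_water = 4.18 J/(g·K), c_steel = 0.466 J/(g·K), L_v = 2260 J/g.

Setting the total heat transfer to zero:
condense steam: −42.6×2260 = −96276; condensate cools 100→T: 42.6×4.18×(T − 100) = 178.07(T − 100); water warms: 621×4.18×(T − 29.7) = 2595.8(T − 29.7); cup: 129.55(T − 29.7)
2903.4 T = 96276 + 17807 + 80942 = 195025
T ≈ 67.17 °C (< 100 °C, so full condensation is consistent).

T_f ≈ 67.2 °C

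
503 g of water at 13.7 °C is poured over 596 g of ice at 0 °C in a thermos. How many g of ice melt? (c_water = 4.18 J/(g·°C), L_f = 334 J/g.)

m_melted ≈ 86.2 g

Cooling the water to 0 °C releases 503×4.18×13.7 = 28805 J.
Melting all 596 g of ice would need 596×334 = 199064 J.
Since 28805 < 199064 J, not all the ice melts; equilibrium is at 0 °C.
m_melt = 28805 / L_f = 86.24 g.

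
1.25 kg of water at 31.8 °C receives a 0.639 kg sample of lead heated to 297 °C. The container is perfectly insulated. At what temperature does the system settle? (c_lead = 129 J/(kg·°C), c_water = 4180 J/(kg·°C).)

T_f ≈ 35.9 °C

Energy conservation, ΣQ = 0:
0.639·129·(T − 297) + 1.25·4180·(T − 31.8) = 0
82.43(T − 297) + 5225(T − 31.8) = 0
5307.4 T = 190637
T = 190637 / 5307.4 = 35.9 °C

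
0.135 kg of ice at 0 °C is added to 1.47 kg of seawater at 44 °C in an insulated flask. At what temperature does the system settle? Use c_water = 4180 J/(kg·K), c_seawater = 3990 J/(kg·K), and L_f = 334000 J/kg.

T_f ≈ 33.1 °C

Let T be the final temperature. ΣQ_i = 0:
melt ice: 0.135×334000 = 45090; meltwater 0→T: 0.135×4180×T = 564.3 T; seawater: 5865.3(T − 44)
6429.6 T = 258073 − 45090 = 212983
T ≈ 33.13 °C — above 0 °C, consistent with complete melting.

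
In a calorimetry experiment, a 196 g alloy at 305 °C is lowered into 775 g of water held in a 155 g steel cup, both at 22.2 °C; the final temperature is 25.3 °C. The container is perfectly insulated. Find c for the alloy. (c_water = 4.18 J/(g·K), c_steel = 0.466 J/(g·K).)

c ≈ 0.187 J/(g·K)

Heat gained plus heat lost sum to zero:
196×c×(25.3 − 305) + 775×4.18×(25.3 − 22.2) + 155×0.466×(25.3 − 22.2) = 0
-54821 c = -10266
c = -10266/-54821 ≈ 0.1873 J/(g·K)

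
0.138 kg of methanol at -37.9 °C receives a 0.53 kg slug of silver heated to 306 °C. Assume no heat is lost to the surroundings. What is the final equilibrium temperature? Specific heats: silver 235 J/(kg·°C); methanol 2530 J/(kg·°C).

T_f ≈ 52.5 °C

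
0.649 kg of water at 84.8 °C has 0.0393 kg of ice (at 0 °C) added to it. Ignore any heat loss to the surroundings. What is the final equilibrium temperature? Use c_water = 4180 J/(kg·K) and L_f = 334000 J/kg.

T_f ≈ 75.4 °C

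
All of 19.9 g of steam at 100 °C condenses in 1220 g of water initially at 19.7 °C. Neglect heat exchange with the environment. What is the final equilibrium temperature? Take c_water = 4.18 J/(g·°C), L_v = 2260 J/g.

T_f ≈ 29.7 °C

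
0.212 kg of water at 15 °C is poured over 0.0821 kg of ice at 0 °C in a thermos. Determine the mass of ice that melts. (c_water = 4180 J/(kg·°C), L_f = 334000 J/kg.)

m_melted ≈ 0.0398 kg

Heat available from the water dropping to 0 °C: 0.212·4180·15 = 13292 J.
To melt every bit of ice: 0.0821·334000 = 27421 J.
13292 J < 27421 J, so only part of the ice melts and the system sits at 0 °C.
m_melt = 13292 / L_f = 0.0398 kg.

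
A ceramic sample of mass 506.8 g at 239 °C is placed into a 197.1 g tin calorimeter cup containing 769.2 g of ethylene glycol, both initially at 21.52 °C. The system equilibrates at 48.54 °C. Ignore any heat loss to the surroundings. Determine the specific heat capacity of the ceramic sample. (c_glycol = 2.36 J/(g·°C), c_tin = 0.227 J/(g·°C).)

Heat gained plus heat lost sum to zero:
506.8·c·(48.54 − 239) + 769.2·2.36·(48.54 − 21.52) + 197.1·0.227·(48.54 − 21.52) = 0
-96525 c = -50259
c = -50259/-96525 ≈ 0.5207 J/(g·°C)

c ≈ 0.521 J/(g·°C)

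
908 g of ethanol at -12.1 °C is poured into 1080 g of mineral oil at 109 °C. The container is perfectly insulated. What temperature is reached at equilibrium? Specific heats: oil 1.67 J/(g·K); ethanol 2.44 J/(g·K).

T_f ≈ 42.2 °C

Setting the total heat transfer to zero:
1080×1.67×(T − 109) + 908×2.44×(T − (-12.1)) = 0
1803.6(T − 109) + 2215.5(T − (-12.1)) = 0
(1803.6 + 2215.5) T = 1803.6×109 + 2215.5×(-12.1)
T = 169785 / 4019.1 = 42.2 °C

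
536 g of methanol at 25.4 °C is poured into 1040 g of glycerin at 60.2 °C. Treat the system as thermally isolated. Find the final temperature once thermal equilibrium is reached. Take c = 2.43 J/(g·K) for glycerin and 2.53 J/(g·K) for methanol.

T_f ≈ 48.0 °C

T_f = Σ m_i c_i T_i / Σ m_i c_i:
T_f = (2527.2×60.2 + 1356.1×25.4) / (2527.2 + 1356.1)
    = 186582 / 3883.3 ≈ 48.05 °C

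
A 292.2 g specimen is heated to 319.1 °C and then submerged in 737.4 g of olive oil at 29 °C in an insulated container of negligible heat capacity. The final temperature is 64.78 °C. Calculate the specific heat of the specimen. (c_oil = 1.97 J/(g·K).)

c ≈ 0.699 J/(g·K)

Heat lost by the specimen = heat gained by the oil:
292.2·c·(319.1 − 64.78) = 737.4·1.97·(64.78 − 29)
74312 c = 51977  ⇒  c ≈ 0.6994 J/(g·K)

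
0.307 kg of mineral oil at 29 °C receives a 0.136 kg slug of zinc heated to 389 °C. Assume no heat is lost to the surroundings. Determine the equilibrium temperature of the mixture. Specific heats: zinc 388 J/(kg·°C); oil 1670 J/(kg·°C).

T_f ≈ 62.6 °C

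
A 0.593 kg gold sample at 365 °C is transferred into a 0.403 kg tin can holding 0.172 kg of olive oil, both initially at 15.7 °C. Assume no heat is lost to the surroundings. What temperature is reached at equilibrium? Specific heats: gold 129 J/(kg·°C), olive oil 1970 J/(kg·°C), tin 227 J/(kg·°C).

Conservation of energy gives ΣQ = 0:
0.593·129·(T − 365) + 0.172·1970·(T − 15.7) + 0.403·227·(T − 15.7) = 0
76.5(T − 365) + 338.84(T − 15.7) + 91.48(T − 15.7) = 0
(76.5 + 338.84 + 91.48) T = 76.5·365 + 338.84·15.7 + 91.48·15.7
T = 34677/506.82 ≈ 68.42 °C

T_f ≈ 68.4 °C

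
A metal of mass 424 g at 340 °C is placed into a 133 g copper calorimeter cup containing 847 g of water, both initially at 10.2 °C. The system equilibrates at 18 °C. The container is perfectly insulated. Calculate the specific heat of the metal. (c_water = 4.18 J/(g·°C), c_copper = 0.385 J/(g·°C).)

Setting the total heat transfer to zero:
424×c×(18 − 340) + 847×4.18×(18 − 10.2) + 133×0.385×(18 − 10.2) = 0
-136528 c = -28015
c = -28015/-136528 ≈ 0.2052 J/(g·°C)

c ≈ 0.205 J/(g·°C)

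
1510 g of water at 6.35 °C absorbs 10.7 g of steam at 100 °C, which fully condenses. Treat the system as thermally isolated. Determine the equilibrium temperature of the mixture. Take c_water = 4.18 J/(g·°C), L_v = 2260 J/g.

Net heat exchanged in the isolated system is zero:
latent heat released on condensation: 10.7·2260 = 24182
  condensed water 100 °C→T: 44.73(T − 100)
  water warms: 1510·4.18·(T − 6.35) = 6311.8(T − 6.35)
6356.5 T = 24182 + 4472.6 + 40080 = 68735
T ≈ 10.81 °C — below 100 °C, confirming all the steam condensed.

T_f ≈ 10.8 °C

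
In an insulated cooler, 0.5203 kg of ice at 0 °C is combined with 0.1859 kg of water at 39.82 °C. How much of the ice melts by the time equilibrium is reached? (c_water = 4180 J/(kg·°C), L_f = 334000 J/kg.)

m_melted ≈ 0.0926 kg

Cooling the water to 0 °C releases 0.1859×4180×39.82 = 30943 J.
To melt every bit of ice: 0.5203×334000 = 173780 J.
30943 J < 173780 J, so only part of the ice melts and the system sits at 0 °C.
m_melted×334000 = 30943  ⇒  m_melted ≈ 0.09264 kg.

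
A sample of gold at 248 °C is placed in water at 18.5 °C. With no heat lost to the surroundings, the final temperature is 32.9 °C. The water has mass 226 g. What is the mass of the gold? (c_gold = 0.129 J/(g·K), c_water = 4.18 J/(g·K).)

m ≈ 490 g

Heat lost by the gold = heat gained by the water:
m×0.129×(248 − 32.9) = 226×4.18×(32.9 − 18.5)
27.75 m = 13603  ⇒  m ≈ 490.2 g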